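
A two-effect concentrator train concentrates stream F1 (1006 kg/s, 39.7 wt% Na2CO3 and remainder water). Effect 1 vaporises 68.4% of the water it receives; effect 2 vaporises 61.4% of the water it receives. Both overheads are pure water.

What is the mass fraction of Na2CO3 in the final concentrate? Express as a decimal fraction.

water in feed = 1006×0.603 = 606.62 kg/s.
After stage 1: water left = (1−0.684)×606.62 = 191.69; stream total = 591.07 kg/s.
After stage 2: water left = (1−0.614)×191.69 = 73.993; final concentrate = 473.37 kg/s.
Na2CO3 fraction = 399.38/473.37 = 0.8437.

0.8437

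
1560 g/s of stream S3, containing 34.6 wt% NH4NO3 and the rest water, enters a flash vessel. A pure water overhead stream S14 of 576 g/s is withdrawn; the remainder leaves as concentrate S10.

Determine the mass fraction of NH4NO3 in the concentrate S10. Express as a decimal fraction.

0.549

NH4NO3 is not removed: 1560×0.346 = 539.76 g/s of NH4NO3 enters S10.
Concentrate = 1560 − 576 = 984 g/s.
Mass fraction = 539.76/984 = 0.549.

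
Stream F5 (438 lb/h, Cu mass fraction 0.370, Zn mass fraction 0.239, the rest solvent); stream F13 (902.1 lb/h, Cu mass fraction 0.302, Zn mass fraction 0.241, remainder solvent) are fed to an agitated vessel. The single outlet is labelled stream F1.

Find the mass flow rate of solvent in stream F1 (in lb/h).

solvent out = solvent in = 438×0.391 + 902.1×0.457 = 583.52 lb/h.

583.5 lb/h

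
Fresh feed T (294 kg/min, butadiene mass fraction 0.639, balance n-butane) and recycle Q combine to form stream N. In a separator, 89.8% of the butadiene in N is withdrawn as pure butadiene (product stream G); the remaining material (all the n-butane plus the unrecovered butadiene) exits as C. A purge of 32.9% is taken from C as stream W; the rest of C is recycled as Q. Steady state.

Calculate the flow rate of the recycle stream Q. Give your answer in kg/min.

230.3 kg/min

n-butane enters only via T and leaves only via the purge: 294×0.361 = 0.329×(n-butane in C), and the separator passes all n-butane, so n-butane in N = n-butane in C = 322.6 kg/min.
butadiene in N: m_A = 294×0.639 + (1−0.329)·(1−0.898)·m_A, so m_A = 187.87/0.9316 = 201.67 kg/min.
C = (1−0.898)×201.67 + 322.6 = 343.17 kg/min.
Recycle Q = (1−0.329)×343.17 = 230.26 kg/min.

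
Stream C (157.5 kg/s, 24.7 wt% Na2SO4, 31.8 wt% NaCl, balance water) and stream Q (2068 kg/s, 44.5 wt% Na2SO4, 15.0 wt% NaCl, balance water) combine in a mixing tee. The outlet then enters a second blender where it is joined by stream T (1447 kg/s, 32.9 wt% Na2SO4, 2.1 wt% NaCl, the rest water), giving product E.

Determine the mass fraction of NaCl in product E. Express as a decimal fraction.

Overall, product flow = 3672.5 kg/s.
NaCl in = 157.5×0.318 + 2068×0.150 + 1447×0.021 = 390.67 kg/s.
NaCl fraction in E = 0.1064.

0.1064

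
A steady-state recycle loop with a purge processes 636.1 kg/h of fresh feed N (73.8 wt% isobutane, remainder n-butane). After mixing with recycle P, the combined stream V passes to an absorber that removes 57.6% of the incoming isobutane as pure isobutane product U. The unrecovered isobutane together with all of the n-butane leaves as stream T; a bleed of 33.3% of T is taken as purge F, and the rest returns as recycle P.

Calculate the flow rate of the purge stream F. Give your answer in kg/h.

259.1 kg/h

n-butane enters only via N and leaves only via the purge: 636.1×0.262 = 0.333×(n-butane in T), and the absorber passes all n-butane, so n-butane in V = n-butane in T = 500.48 kg/h.
isobutane in V: m_A = 636.1×0.738 + (1−0.333)·(1−0.576)·m_A, so m_A = 469.44/0.7172 = 654.56 kg/h.
T = (1−0.576)×654.56 + 500.48 = 778.01 kg/h.
Purge F = 0.333×778.01 = 259.08 kg/h.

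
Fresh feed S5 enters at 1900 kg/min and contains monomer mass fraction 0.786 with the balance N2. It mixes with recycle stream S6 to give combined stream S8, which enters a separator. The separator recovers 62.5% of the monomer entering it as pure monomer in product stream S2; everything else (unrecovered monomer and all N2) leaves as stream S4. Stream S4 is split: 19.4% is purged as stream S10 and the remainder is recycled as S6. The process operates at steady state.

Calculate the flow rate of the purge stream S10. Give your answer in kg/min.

562.3 kg/min

N2 enters only via S5 and leaves only via the purge: 1900×0.214 = 0.194×(N2 in S4), and the separator passes all N2, so N2 in S8 = N2 in S4 = 2095.9 kg/min.
monomer in S8: m_A = 1900×0.786 + (1−0.194)·(1−0.625)·m_A, so m_A = 1493.4/0.6977 = 2140.3 kg/min.
S4 = (1−0.625)×2140.3 + 2095.9 = 2898.5 kg/min.
Purge S10 = 0.194×2898.5 = 562.31 kg/min.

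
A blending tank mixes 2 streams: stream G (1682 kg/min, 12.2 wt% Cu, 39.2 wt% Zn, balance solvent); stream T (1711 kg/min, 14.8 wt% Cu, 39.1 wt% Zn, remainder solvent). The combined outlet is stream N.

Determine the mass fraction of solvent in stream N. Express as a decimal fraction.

0.4734

Total flow out = 1682 + 1711 = 3393 kg/min.
solvent in = 1682×0.486 + 1711×0.461 = 1606.2 kg/min.
solvent mass fraction in N = 1606.2/3393 = 0.4734.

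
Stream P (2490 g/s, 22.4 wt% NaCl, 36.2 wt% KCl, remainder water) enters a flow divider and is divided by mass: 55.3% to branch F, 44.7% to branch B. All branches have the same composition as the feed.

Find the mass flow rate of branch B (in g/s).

1113 g/s

Branch B flow = 0.447×2490 = 1113 g/s.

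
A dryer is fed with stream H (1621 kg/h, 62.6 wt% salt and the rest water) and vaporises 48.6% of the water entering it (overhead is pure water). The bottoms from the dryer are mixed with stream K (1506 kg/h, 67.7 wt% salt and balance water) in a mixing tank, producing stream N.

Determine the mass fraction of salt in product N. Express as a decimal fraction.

Vapour removed = 0.486×0.374×1621 = 294.64 kg/h; concentrate = 1326.4 kg/h.
salt reaching the mixer = 1014.7 (from concentrate) + 1506×0.677 = 2034.3 kg/h.
Product flow = 1326.4 + 1506 = 2832.4 kg/h; salt fraction = 0.7182.

0.7182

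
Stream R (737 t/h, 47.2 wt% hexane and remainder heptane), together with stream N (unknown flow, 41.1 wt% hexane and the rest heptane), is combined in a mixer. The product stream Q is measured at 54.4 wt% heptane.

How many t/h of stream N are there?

262 t/h

Let N be the unknown flow. Total out = 737 + N.
heptane balance: 389.14 + 0.589·N = 0.544·(737 + N)
(0.589 − 0.544)·N = 0.544×737 − 389.14 = 11.792
N = 11.792 / 0.045 = 262.04 t/h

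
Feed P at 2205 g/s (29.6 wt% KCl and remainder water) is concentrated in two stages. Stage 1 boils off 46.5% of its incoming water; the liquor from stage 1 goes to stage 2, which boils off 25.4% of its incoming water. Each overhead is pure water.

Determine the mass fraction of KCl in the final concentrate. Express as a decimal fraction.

0.513

water in feed = 2205×0.704 = 1552.3 g/s.
After stage 1: water left = (1−0.465)×1552.3 = 830.49; stream total = 1483.2 g/s.
After stage 2: water left = (1−0.254)×830.49 = 619.55; final concentrate = 1272.2 g/s.
KCl fraction = 652.68/1272.2 = 0.513.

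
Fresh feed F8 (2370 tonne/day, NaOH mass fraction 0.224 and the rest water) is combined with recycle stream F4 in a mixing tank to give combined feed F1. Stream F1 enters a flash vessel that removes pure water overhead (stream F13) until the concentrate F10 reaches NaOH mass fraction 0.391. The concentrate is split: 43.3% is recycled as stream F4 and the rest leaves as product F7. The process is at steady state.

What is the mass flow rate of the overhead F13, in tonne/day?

Overall NaOH balance (none leaves overhead): NaOH in fresh feed = NaOH in product, i.e. 2370×0.224 = (1−0.433)·F10·0.391.
F10 = 530.88/(0.391×0.567) = 2394.6 tonne/day.
Recycle F4 = 0.433×2394.6 = 1036.9 tonne/day.
Combined feed F1 = 2370 + 1036.9 = 3406.9 tonne/day.
Overhead F13 = F1 − F10 = 3406.9 − 2394.6 = 1012.3 tonne/day.

1012 tonne/day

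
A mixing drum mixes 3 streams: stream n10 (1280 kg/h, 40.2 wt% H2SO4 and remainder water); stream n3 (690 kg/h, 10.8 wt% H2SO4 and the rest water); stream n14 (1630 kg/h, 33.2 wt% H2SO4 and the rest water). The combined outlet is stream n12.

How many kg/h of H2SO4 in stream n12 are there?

H2SO4 out = H2SO4 in = 1280×0.402 + 690×0.108 + 1630×0.332 = 1130.2 kg/h.

1130 kg/h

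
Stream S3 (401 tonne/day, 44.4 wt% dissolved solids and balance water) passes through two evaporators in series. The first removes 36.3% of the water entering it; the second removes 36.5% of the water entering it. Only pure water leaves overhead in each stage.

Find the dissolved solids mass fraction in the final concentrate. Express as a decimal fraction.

0.664

water in feed = 401×0.556 = 222.96 tonne/day.
After stage 1: water left = (1−0.363)×222.96 = 142.02; stream total = 320.07 tonne/day.
After stage 2: water left = (1−0.365)×142.02 = 90.185; final concentrate = 268.23 tonne/day.
dissolved solids fraction = 178.04/268.23 = 0.664.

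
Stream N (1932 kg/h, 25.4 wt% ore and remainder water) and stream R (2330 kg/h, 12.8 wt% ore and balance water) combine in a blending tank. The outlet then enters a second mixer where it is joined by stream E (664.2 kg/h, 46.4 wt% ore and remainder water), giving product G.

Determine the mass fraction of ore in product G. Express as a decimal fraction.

0.2227

Overall, product flow = 4926.2 kg/h.
ore in = 1932×0.254 + 2330×0.128 + 664.2×0.464 = 1097.2 kg/h.
ore fraction in G = 0.2227.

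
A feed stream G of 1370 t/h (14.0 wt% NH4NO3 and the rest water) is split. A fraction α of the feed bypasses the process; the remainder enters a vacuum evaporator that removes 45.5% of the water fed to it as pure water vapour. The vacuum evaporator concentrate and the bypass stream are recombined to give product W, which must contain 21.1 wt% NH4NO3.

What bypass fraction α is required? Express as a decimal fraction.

All 1370×0.140 = 191.8 t/h of NH4NO3 reaches W, so W = 191.8/0.211 = 909 t/h and vapour = 461 t/h.
The evaporator receives (1−α)·1370 of feed at 0.860 water and removes 0.455 of that water:
0.455×0.860×(1−α)×1370 = 461
(1−α) = 461/536.08 = 0.8599;  α = 0.1401.

0.140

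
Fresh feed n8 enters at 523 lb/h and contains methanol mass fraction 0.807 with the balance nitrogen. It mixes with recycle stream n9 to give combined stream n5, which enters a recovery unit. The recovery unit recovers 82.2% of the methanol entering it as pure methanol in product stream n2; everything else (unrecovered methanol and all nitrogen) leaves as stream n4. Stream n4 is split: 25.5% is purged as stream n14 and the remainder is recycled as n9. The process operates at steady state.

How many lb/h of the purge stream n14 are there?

nitrogen enters only via n8 and leaves only via the purge: 523×0.193 = 0.255×(nitrogen in n4), and the recovery unit passes all nitrogen, so nitrogen in n5 = nitrogen in n4 = 395.84 lb/h.
methanol in n5: m_A = 523×0.807 + (1−0.255)·(1−0.822)·m_A, so m_A = 422.06/0.8674 = 486.59 lb/h.
n4 = (1−0.822)×486.59 + 395.84 = 482.45 lb/h.
Purge n14 = 0.255×482.45 = 123.03 lb/h.

123 lb/h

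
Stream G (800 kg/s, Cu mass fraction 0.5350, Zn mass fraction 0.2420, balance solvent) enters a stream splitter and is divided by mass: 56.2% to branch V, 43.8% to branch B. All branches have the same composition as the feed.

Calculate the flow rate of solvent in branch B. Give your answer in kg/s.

78.14 kg/s

Branch B total = 0.438×800 = 350.4 kg/s.
solvent in B = 0.223×350.4 = 78.139 kg/s.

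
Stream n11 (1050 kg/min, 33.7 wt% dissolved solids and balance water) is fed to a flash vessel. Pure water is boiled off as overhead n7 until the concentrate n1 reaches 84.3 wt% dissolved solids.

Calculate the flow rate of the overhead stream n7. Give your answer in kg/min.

630.2 kg/min

dissolved solids is conserved: 1050×0.337 = 353.85 kg/min all reports to the concentrate.
Concentrate = 353.85/(target fraction) = 419.75 kg/min.
Overhead = 1050 − 419.75 = 630.25 kg/min.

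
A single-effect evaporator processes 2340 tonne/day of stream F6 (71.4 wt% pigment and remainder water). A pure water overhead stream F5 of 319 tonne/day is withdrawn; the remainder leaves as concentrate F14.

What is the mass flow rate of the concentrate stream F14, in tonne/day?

2021 tonne/day

Concentrate = 2340 − 319 = 2021 tonne/day.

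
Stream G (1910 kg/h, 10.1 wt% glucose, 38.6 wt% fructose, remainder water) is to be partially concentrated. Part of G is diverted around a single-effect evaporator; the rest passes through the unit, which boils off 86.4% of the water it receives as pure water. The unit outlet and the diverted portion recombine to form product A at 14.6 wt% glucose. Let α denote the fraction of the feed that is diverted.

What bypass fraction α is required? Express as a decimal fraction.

0.305

All 1910×0.101 = 192.91 kg/h of glucose reaches A, so A = 192.91/0.146 = 1321.3 kg/h and vapour = 588.7 kg/h.
The evaporator receives (1−α)·1910 of feed at 0.513 water and removes 0.864 of that water:
0.864×0.513×(1−α)×1910 = 588.7
(1−α) = 588.7/846.57 = 0.6954;  α = 0.3046.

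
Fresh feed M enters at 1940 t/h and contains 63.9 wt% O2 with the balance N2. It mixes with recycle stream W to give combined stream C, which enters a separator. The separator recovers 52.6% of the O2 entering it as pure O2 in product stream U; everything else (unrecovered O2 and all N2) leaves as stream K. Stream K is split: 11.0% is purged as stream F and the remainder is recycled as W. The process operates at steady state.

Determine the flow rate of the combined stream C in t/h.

8511 t/h

N2 enters only via M and leaves only via the purge: 1940×0.361 = 0.110×(N2 in K), and the separator passes all N2, so N2 in C = N2 in K = 6366.7 t/h.
O2 in C: m_A = 1940×0.639 + (1−0.110)·(1−0.526)·m_A, so m_A = 1239.7/0.5781 = 2144.2 t/h.
C = 2144.2 + 6366.7 = 8510.9 t/h.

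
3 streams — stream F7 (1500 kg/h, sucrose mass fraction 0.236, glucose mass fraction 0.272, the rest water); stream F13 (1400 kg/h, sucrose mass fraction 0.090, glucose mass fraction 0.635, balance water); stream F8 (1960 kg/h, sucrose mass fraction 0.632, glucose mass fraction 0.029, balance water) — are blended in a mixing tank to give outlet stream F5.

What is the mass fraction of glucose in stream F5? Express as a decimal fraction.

Total flow out = 1500 + 1400 + 1960 = 4860 kg/h.
glucose in = 1500×0.272 + 1400×0.635 + 1960×0.029 = 1353.8 kg/h.
glucose mass fraction in F5 = 1353.8/4860 = 0.279.

0.279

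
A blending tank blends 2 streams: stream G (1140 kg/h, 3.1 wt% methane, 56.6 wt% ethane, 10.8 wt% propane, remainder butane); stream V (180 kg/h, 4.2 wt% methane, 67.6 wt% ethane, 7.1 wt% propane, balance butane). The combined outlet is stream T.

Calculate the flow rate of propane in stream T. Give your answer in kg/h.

135.9 kg/h

propane out = propane in = 1140×0.108 + 180×0.071 = 135.9 kg/h.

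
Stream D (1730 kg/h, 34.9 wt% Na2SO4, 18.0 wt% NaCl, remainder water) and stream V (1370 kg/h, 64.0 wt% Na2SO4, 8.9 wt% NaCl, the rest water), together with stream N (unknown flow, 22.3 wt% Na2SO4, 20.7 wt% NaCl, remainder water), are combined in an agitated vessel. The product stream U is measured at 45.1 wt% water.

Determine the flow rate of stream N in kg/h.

1782 kg/h

Let N be the unknown flow. Total out = 3100 + N.
water balance: 1186.1 + 0.570·N = 0.451·(3100 + N)
(0.570 − 0.451)·N = 0.451×3100 − 1186.1 = 212
N = 212 / 0.119 = 1781.5 kg/h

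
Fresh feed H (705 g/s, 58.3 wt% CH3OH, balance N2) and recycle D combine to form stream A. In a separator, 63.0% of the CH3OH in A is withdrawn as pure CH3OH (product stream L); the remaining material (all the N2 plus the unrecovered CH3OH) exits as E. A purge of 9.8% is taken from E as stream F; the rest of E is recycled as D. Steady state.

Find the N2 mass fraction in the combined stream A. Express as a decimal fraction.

0.8294

N2 enters only via H and leaves only via the purge: 705×0.417 = 0.098×(N2 in E), and the separator passes all N2, so N2 in A = N2 in E = 2999.8 g/s.
CH3OH in A: m_A = 705×0.583 + (1−0.098)·(1−0.630)·m_A, so m_A = 411.01/0.6663 = 616.9 g/s.
A = 616.9 + 2999.8 = 3616.7 g/s.
N2 fraction in A = 2999.8/3616.7 = 0.8294.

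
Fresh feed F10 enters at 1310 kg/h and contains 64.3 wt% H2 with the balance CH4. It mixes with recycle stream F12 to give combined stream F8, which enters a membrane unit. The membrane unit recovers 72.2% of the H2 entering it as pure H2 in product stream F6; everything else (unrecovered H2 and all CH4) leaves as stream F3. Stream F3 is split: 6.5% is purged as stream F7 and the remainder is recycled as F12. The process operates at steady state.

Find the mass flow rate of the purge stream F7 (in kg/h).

CH4 enters only via F10 and leaves only via the purge: 1310×0.357 = 0.065×(CH4 in F3), and the membrane unit passes all CH4, so CH4 in F8 = CH4 in F3 = 7194.9 kg/h.
H2 in F8: m_A = 1310×0.643 + (1−0.065)·(1−0.722)·m_A, so m_A = 842.33/0.7401 = 1138.2 kg/h.
F3 = (1−0.722)×1138.2 + 7194.9 = 7511.3 kg/h.
Purge F7 = 0.065×7511.3 = 488.24 kg/h.

488.2 kg/h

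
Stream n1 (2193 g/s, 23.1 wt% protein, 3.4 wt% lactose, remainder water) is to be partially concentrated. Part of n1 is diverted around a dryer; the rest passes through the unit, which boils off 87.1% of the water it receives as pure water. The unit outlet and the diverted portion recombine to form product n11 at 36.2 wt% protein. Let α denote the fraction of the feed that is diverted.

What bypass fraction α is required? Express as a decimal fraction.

0.435

All 2193×0.231 = 506.58 g/s of protein reaches n11, so n11 = 506.58/0.362 = 1399.4 g/s and vapour = 793.6 g/s.
The evaporator receives (1−α)·2193 of feed at 0.735 water and removes 0.871 of that water:
0.871×0.735×(1−α)×2193 = 793.6
(1−α) = 793.6/1403.9 = 0.5653;  α = 0.4347.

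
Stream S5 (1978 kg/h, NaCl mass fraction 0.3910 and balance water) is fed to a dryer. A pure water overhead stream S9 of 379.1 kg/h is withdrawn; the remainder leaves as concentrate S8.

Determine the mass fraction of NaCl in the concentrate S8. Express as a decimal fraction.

NaCl is not removed: 1978×0.391 = 773.4 kg/h of NaCl enters S8.
Concentrate = 1978 − 379.1 = 1598.9 kg/h.
Mass fraction = 773.4/1598.9 = 0.4837.

0.4837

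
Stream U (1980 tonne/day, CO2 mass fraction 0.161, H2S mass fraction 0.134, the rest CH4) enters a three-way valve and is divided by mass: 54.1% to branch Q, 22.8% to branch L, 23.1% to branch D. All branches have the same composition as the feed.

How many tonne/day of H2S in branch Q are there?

Branch Q total = 0.541×1980 = 1071.2 tonne/day.
H2S in Q = 0.134×1071.2 = 143.54 tonne/day.

143.5 tonne/day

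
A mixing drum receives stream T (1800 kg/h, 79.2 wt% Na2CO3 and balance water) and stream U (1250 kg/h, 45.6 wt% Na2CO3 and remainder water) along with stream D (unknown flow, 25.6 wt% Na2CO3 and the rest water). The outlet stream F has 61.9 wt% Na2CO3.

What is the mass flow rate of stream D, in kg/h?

Let D be the unknown flow. Total out = 3050 + D.
Na2CO3 balance: 1995.6 + 0.256·D = 0.619·(3050 + D)
(0.256 − 0.619)·D = 0.619×3050 − 1995.6 = -107.65
D = -107.65 / -0.363 = 296.56 kg/h

296.6 kg/h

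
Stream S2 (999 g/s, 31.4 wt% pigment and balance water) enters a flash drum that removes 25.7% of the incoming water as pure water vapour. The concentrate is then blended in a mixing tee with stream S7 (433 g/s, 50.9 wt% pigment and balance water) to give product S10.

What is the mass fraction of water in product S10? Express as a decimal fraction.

Vapour removed = 0.257×0.686×999 = 176.13 g/s; concentrate = 822.87 g/s.
water reaching the mixer = 509.19 (from concentrate) + 433×0.491 = 721.79 g/s.
Product flow = 822.87 + 433 = 1255.9 g/s; water fraction = 0.575.

0.575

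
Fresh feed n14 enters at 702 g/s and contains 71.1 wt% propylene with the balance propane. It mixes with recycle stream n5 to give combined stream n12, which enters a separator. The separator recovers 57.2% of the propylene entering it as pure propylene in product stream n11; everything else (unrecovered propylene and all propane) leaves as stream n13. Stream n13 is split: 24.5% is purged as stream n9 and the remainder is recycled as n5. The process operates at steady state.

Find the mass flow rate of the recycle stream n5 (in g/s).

propane enters only via n14 and leaves only via the purge: 702×0.289 = 0.245×(propane in n13), and the separator passes all propane, so propane in n12 = propane in n13 = 828.07 g/s.
propylene in n12: m_A = 702×0.711 + (1−0.245)·(1−0.572)·m_A, so m_A = 499.12/0.6769 = 737.41 g/s.
n13 = (1−0.572)×737.41 + 828.07 = 1143.7 g/s.
Recycle n5 = (1−0.245)×1143.7 = 863.48 g/s.

863.5 g/s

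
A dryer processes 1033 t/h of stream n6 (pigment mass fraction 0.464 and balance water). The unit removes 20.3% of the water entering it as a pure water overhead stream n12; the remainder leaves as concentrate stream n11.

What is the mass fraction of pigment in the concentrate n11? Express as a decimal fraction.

0.521

pigment is not removed: 1033×0.464 = 479.31 t/h of pigment enters n11.
water entering = 1033×0.536 = 553.69 t/h; overhead removed = 0.203×553.69 = 112.4 t/h.
Concentrate = 1033 − 112.4 = 920.6 t/h.
Mass fraction = 479.31/920.6 = 0.521.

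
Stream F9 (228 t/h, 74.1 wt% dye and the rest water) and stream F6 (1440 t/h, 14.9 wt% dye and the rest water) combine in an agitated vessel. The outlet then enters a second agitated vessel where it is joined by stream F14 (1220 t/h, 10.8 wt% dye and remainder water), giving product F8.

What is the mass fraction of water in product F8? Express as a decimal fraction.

0.8216

Overall, product flow = 2888 t/h.
water in = 228×0.259 + 1440×0.851 + 1220×0.892 = 2372.7 t/h.
water fraction in F8 = 0.8216.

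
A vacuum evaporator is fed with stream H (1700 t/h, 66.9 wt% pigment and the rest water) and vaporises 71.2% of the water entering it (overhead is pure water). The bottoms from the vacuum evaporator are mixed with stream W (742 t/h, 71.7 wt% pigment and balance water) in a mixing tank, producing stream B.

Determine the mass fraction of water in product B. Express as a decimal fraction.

0.182

Vapour removed = 0.712×0.331×1700 = 400.64 t/h; concentrate = 1299.4 t/h.
water reaching the mixer = 162.06 (from concentrate) + 742×0.283 = 372.04 t/h.
Product flow = 1299.4 + 742 = 2041.4 t/h; water fraction = 0.182.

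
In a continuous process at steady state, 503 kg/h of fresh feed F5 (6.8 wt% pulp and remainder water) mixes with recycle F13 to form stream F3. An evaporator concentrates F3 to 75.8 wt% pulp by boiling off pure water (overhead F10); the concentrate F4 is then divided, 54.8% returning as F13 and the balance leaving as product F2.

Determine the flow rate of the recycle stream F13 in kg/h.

54.71 kg/h

Overall pulp balance (none leaves overhead): pulp in fresh feed = pulp in product, i.e. 503×0.068 = (1−0.548)·F4·0.758.
F4 = 34.204/(0.758×0.452) = 99.832 kg/h.
Recycle F13 = 0.548×99.832 = 54.708 kg/h.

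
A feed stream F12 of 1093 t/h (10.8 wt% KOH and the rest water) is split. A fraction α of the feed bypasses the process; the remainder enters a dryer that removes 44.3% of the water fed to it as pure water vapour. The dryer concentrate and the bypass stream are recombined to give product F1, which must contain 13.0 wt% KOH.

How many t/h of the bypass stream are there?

All 1093×0.108 = 118.04 t/h of KOH reaches F1, so F1 = 118.04/0.130 = 908.03 t/h and vapour = 184.97 t/h.
The evaporator receives (1−α)·1093 of feed at 0.892 water and removes 0.443 of that water:
0.443×0.892×(1−α)×1093 = 184.97
(1−α) = 184.97/431.91 = 0.4283;  α = 0.5717.
Bypass flow = 0.5717×1093 = 624.91 t/h.

624.9 t/h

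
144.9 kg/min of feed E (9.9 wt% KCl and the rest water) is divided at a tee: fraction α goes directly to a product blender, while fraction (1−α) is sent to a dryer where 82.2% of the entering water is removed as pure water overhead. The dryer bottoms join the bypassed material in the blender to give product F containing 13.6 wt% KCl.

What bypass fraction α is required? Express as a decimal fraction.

All 144.9×0.099 = 14.345 kg/min of KCl reaches F, so F = 14.345/0.136 = 105.48 kg/min and vapour = 39.421 kg/min.
The evaporator receives (1−α)·144.9 of feed at 0.901 water and removes 0.822 of that water:
0.822×0.901×(1−α)×144.9 = 39.421
(1−α) = 39.421/107.32 = 0.3673;  α = 0.6327.

0.633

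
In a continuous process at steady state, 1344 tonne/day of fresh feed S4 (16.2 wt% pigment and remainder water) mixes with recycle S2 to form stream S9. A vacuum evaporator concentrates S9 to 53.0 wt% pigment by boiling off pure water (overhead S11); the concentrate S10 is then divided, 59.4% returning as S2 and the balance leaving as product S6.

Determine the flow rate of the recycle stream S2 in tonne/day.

601 tonne/day

Overall pigment balance (none leaves overhead): pigment in fresh feed = pigment in product, i.e. 1344×0.162 = (1−0.594)·S10·0.530.
S10 = 217.73/(0.530×0.406) = 1011.8 tonne/day.
Recycle S2 = 0.594×1011.8 = 601.03 tonne/day.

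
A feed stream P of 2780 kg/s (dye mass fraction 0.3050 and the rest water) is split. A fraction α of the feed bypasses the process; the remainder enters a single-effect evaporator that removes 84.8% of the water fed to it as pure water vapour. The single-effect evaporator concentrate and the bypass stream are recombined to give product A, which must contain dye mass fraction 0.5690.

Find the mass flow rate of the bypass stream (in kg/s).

All 2780×0.305 = 847.9 kg/s of dye reaches A, so A = 847.9/0.569 = 1490.2 kg/s and vapour = 1289.8 kg/s.
The evaporator receives (1−α)·2780 of feed at 0.695 water and removes 0.848 of that water:
0.848×0.695×(1−α)×2780 = 1289.8
(1−α) = 1289.8/1638.4 = 0.7872;  α = 0.2128.
Bypass flow = 0.2128×2780 = 591.45 kg/s.

591.5 kg/s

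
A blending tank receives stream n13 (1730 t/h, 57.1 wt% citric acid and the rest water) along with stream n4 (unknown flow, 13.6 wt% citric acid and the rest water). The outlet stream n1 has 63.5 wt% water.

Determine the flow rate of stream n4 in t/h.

Let n4 be the unknown flow. Total out = 1730 + n4.
water balance: 742.17 + 0.864·n4 = 0.635·(1730 + n4)
(0.864 − 0.635)·n4 = 0.635×1730 − 742.17 = 356.38
n4 = 356.38 / 0.229 = 1556.2 t/h

1556 t/h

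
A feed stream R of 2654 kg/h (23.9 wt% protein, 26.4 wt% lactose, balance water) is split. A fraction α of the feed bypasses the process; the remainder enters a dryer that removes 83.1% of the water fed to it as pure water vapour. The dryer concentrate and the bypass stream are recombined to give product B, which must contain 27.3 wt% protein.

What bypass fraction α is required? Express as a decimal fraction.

0.698

All 2654×0.239 = 634.31 kg/h of protein reaches B, so B = 634.31/0.273 = 2323.5 kg/h and vapour = 330.53 kg/h.
The evaporator receives (1−α)·2654 of feed at 0.497 water and removes 0.831 of that water:
0.831×0.497×(1−α)×2654 = 330.53
(1−α) = 330.53/1096.1 = 0.3015;  α = 0.6985.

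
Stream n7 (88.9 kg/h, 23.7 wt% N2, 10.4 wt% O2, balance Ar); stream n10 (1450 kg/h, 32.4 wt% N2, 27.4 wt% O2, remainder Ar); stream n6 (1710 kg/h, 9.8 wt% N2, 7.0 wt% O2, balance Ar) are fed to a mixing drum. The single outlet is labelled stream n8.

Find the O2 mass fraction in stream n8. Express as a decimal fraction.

Total flow out = 88.9 + 1450 + 1710 = 3248.9 kg/h.
O2 in = 88.9×0.104 + 1450×0.274 + 1710×0.070 = 526.25 kg/h.
O2 mass fraction in n8 = 526.25/3248.9 = 0.162.

0.162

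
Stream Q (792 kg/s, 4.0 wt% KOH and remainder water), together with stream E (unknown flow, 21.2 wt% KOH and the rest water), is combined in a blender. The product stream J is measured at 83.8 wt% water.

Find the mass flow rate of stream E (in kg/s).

1932 kg/s

Let E be the unknown flow. Total out = 792 + E.
water balance: 760.32 + 0.788·E = 0.838·(792 + E)
(0.788 − 0.838)·E = 0.838×792 − 760.32 = -96.624
E = -96.624 / -0.050 = 1932.5 kg/s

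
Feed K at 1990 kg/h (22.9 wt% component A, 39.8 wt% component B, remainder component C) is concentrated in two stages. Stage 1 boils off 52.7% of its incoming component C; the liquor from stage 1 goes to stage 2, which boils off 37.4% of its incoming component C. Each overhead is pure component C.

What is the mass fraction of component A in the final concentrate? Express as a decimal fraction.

component C in feed = 1990×0.373 = 742.27 kg/h.
After stage 1: component C left = (1−0.527)×742.27 = 351.09; stream total = 1598.8 kg/h.
After stage 2: component C left = (1−0.374)×351.09 = 219.78; final concentrate = 1467.5 kg/h.
component A fraction = 455.71/1467.5 = 0.3105.

0.3105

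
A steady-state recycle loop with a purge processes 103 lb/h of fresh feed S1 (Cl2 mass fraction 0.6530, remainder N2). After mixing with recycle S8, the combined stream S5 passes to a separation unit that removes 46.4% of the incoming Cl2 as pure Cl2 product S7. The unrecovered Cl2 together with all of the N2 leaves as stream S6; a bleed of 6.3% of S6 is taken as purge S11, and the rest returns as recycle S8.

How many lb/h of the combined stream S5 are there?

702.4 lb/h

N2 enters only via S1 and leaves only via the purge: 103×0.347 = 0.063×(N2 in S6), and the separation unit passes all N2, so N2 in S5 = N2 in S6 = 567.32 lb/h.
Cl2 in S5: m_A = 103×0.653 + (1−0.063)·(1−0.464)·m_A, so m_A = 67.259/0.4978 = 135.12 lb/h.
S5 = 135.12 + 567.32 = 702.44 lb/h.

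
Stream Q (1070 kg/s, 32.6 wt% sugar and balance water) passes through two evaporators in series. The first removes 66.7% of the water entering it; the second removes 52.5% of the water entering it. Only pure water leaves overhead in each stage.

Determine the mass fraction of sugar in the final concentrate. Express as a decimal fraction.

water in feed = 1070×0.674 = 721.18 kg/s.
After stage 1: water left = (1−0.667)×721.18 = 240.15; stream total = 588.97 kg/s.
After stage 2: water left = (1−0.525)×240.15 = 114.07; final concentrate = 462.89 kg/s.
sugar fraction = 348.82/462.89 = 0.754.

0.754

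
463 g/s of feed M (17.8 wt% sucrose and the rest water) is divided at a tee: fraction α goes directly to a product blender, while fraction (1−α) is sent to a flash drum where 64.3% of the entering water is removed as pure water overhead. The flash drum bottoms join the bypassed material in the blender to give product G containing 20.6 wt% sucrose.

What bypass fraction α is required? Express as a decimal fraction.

0.743

All 463×0.178 = 82.414 g/s of sucrose reaches G, so G = 82.414/0.206 = 400.07 g/s and vapour = 62.932 g/s.
The evaporator receives (1−α)·463 of feed at 0.822 water and removes 0.643 of that water:
0.643×0.822×(1−α)×463 = 62.932
(1−α) = 62.932/244.72 = 0.2572;  α = 0.7428.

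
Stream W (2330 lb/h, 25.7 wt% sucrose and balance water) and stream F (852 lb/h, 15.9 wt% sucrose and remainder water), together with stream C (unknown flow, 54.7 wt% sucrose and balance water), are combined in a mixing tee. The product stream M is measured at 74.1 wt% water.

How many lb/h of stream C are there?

Let C be the unknown flow. Total out = 3182 + C.
water balance: 2447.7 + 0.453·C = 0.741·(3182 + C)
(0.453 − 0.741)·C = 0.741×3182 − 2447.7 = -89.86
C = -89.86 / -0.288 = 312.01 lb/h

312 lb/h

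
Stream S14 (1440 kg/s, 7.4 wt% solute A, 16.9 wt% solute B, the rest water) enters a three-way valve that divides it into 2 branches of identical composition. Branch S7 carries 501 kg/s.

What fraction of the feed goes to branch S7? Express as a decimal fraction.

0.348

Fraction to S7 = 501/1440 = 0.3479.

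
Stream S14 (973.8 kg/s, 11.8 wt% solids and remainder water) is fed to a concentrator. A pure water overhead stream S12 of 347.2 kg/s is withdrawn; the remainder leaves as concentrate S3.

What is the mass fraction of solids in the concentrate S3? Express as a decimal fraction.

0.183

solids is not removed: 973.8×0.118 = 114.91 kg/s of solids enters S3.
Concentrate = 973.8 − 347.2 = 626.6 kg/s.
Mass fraction = 114.91/626.6 = 0.183.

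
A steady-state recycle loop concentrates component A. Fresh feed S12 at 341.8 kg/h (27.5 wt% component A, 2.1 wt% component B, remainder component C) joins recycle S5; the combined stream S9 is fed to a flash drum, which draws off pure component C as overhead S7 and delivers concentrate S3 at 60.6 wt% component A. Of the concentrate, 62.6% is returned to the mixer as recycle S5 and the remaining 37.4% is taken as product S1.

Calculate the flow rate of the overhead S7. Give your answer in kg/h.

186.7 kg/h

Overall component A balance (none leaves overhead): component A in fresh feed = component A in product, i.e. 341.8×0.275 = (1−0.626)·S3·0.606.
S3 = 93.995/(0.606×0.374) = 414.73 kg/h.
Recycle S5 = 0.626×414.73 = 259.62 kg/h.
Combined feed S9 = 341.8 + 259.62 = 601.42 kg/h.
Overhead S7 = S9 − S3 = 601.42 − 414.73 = 186.69 kg/h.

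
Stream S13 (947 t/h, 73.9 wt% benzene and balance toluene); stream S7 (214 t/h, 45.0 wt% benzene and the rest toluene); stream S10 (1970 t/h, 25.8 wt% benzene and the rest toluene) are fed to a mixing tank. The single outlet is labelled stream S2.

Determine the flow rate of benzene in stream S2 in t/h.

1304 t/h

benzene out = benzene in = 947×0.739 + 214×0.450 + 1970×0.258 = 1304.4 t/h.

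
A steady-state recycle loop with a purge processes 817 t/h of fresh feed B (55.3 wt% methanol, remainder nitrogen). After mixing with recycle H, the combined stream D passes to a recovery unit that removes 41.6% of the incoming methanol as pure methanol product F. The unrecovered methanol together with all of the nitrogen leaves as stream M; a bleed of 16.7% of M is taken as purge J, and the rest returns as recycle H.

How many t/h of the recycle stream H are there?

nitrogen enters only via B and leaves only via the purge: 817×0.447 = 0.167×(nitrogen in M), and the recovery unit passes all nitrogen, so nitrogen in D = nitrogen in M = 2186.8 t/h.
methanol in D: m_A = 817×0.553 + (1−0.167)·(1−0.416)·m_A, so m_A = 451.8/0.5135 = 879.8 t/h.
M = (1−0.416)×879.8 + 2186.8 = 2700.6 t/h.
Recycle H = (1−0.167)×2700.6 = 2249.6 t/h.

2250 t/h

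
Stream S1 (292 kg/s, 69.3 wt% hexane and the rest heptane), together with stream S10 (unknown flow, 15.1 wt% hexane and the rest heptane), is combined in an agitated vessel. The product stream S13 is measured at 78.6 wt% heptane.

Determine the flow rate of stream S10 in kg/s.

2220 kg/s

Let S10 be the unknown flow. Total out = 292 + S10.
heptane balance: 89.644 + 0.849·S10 = 0.786·(292 + S10)
(0.849 − 0.786)·S10 = 0.786×292 − 89.644 = 139.87
S10 = 139.87 / 0.063 = 2220.1 kg/s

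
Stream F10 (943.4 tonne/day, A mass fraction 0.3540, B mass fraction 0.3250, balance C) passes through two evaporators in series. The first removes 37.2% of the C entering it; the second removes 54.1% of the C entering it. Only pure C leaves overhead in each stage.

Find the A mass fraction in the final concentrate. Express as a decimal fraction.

0.4588

C in feed = 943.4×0.321 = 302.83 tonne/day.
After stage 1: C left = (1−0.372)×302.83 = 190.18; stream total = 830.75 tonne/day.
After stage 2: C left = (1−0.541)×190.18 = 87.292; final concentrate = 727.86 tonne/day.
A fraction = 333.96/727.86 = 0.4588.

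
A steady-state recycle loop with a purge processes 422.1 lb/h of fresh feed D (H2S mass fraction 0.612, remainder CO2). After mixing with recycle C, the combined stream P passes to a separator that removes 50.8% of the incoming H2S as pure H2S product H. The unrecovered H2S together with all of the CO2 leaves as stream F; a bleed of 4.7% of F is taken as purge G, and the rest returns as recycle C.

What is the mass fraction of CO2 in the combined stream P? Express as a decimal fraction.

0.878

CO2 enters only via D and leaves only via the purge: 422.1×0.388 = 0.047×(CO2 in F), and the separator passes all CO2, so CO2 in P = CO2 in F = 3484.6 lb/h.
H2S in P: m_A = 422.1×0.612 + (1−0.047)·(1−0.508)·m_A, so m_A = 258.33/0.5311 = 486.37 lb/h.
P = 486.37 + 3484.6 = 3970.9 lb/h.
CO2 fraction in P = 3484.6/3970.9 = 0.878.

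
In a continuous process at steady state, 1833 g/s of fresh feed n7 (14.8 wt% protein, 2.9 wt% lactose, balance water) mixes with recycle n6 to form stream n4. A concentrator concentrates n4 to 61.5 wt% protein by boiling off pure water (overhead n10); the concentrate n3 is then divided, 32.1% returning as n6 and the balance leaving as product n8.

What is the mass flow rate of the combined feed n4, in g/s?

2042 g/s

Overall protein balance (none leaves overhead): protein in fresh feed = protein in product, i.e. 1833×0.148 = (1−0.321)·n3·0.615.
n3 = 271.28/(0.615×0.679) = 649.65 g/s.
Recycle n6 = 0.321×649.65 = 208.54 g/s.
Combined feed n4 = 1833 + 208.54 = 2041.5 g/s.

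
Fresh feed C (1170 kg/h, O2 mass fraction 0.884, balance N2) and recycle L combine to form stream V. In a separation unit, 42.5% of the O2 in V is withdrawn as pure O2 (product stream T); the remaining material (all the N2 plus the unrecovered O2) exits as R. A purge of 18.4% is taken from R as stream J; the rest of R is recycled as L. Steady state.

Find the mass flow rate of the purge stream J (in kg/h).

N2 enters only via C and leaves only via the purge: 1170×0.116 = 0.184×(N2 in R), and the separation unit passes all N2, so N2 in V = N2 in R = 737.61 kg/h.
O2 in V: m_A = 1170×0.884 + (1−0.184)·(1−0.425)·m_A, so m_A = 1034.3/0.5308 = 1948.5 kg/h.
R = (1−0.425)×1948.5 + 737.61 = 1858 kg/h.
Purge J = 0.184×1858 = 341.87 kg/h.

341.9 kg/h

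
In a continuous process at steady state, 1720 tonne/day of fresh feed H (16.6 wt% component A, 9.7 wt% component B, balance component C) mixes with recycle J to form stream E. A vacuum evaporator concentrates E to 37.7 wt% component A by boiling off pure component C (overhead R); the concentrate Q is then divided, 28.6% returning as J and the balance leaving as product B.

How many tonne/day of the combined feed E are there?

Overall component A balance (none leaves overhead): component A in fresh feed = component A in product, i.e. 1720×0.166 = (1−0.286)·Q·0.377.
Q = 285.52/(0.377×0.714) = 1060.7 tonne/day.
Recycle J = 0.286×1060.7 = 303.36 tonne/day.
Combined feed E = 1720 + 303.36 = 2023.4 tonne/day.

2023 tonne/day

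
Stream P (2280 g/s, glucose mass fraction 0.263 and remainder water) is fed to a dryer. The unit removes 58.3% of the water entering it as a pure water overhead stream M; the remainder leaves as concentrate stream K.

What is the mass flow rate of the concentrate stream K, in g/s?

1300 g/s

water entering = 2280×0.737 = 1680.4 g/s; overhead removed = 0.583×1680.4 = 979.65 g/s.
Concentrate = 2280 − 979.65 = 1300.4 g/s.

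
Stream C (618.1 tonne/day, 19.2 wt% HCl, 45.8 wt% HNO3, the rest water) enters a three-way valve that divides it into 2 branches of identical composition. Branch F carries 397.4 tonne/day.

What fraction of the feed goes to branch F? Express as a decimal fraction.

Fraction to F = 397.4/618.1 = 0.6429.

0.643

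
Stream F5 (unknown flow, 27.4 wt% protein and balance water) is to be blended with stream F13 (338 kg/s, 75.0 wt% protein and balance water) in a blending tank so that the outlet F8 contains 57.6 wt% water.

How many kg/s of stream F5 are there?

734.6 kg/s

Let F5 be the unknown flow. Total out = 338 + F5.
water balance: 84.5 + 0.726·F5 = 0.576·(338 + F5)
(0.726 − 0.576)·F5 = 0.576×338 − 84.5 = 110.19
F5 = 110.19 / 0.150 = 734.59 kg/s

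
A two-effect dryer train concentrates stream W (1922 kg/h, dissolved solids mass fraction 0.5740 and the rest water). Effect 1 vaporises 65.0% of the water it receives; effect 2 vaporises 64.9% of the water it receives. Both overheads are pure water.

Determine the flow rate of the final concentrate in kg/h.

1204 kg/h

water in feed = 1922×0.426 = 818.77 kg/h.
After stage 1: water left = (1−0.650)×818.77 = 286.57; stream total = 1389.8 kg/h.
After stage 2: water left = (1−0.649)×286.57 = 100.59; final concentrate = 1203.8 kg/h.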